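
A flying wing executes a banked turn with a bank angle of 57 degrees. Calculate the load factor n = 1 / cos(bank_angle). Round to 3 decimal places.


Step 1: Convert 57 degrees to radians = 0.994838
Step 2: cos(57 deg) = 0.544639
Step 3: n = 1 / 0.544639 = 1.836

1.836


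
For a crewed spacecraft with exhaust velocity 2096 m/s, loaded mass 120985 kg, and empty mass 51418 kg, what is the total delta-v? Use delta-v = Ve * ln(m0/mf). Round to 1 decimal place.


Step 1: Mass ratio m0/mf = 120985 / 51418 = 2.35297
Step 2: ln(2.35297) = 0.855678
Step 3: delta-v = 2096 * 0.855678 = 1793.5 m/s

1793.5


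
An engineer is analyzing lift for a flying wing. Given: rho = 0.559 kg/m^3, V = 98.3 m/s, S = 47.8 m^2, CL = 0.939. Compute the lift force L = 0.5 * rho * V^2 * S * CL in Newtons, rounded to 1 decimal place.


Step 1: Calculate dynamic pressure q = 0.5 * 0.559 * 98.3^2 = 0.5 * 0.559 * 9662.89 = 2700.7778 Pa
Step 2: Multiply by wing area and lift coefficient: L = 2700.7778 * 47.8 * 0.939
Step 3: L = 129097.1767 * 0.939 = 121222.2 N

121222.2


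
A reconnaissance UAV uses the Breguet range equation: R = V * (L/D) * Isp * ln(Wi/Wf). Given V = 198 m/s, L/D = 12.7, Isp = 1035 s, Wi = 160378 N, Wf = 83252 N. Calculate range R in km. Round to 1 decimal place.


Step 1: Coefficient = V * (L/D) * Isp = 198 * 12.7 * 1035 = 2602611.0 m
Step 2: Wi/Wf = 160378 / 83252 = 1.926416
Step 3: ln(1.926416) = 0.655661
Step 4: R = 2602611.0 * 0.655661 = 1706431.5 m = 1706.4 km

1706.4


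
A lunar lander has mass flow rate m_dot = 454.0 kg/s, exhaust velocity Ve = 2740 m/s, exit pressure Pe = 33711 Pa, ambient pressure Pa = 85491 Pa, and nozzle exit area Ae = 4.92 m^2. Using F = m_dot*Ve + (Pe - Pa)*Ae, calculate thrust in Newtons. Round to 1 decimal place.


Step 1: Momentum thrust = m_dot * Ve = 454.0 * 2740 = 1243960.0 N
Step 2: Pressure thrust = (Pe - Pa) * Ae = (33711 - 85491) * 4.92 = -254757.60 N
Step 3: Total thrust F = 1243960.0 + -254757.60 = 989202.4 N

989202.4


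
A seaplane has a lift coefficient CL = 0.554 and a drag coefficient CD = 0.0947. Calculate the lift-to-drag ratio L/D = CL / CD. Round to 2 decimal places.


Step 1: L/D = CL / CD = 0.554 / 0.0947
Step 2: L/D = 5.85

5.85


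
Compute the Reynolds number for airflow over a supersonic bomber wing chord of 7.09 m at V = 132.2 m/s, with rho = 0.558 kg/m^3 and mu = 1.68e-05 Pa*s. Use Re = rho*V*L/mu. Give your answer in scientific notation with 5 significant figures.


Step 1: Numerator = rho * V * L = 0.558 * 132.2 * 7.09 = 523.012284
Step 2: Re = 523.012284 / 1.68e-05
Step 3: Re = 3.1132e+07

3.1132e+07


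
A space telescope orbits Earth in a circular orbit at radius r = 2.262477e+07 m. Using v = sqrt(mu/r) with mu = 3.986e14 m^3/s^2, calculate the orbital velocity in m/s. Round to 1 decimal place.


Step 1: mu / r = 3.986e14 / 2.262477e+07 = 17617858.6567
Step 2: v = sqrt(17617858.6567) = 4197.4 m/s

4197.4


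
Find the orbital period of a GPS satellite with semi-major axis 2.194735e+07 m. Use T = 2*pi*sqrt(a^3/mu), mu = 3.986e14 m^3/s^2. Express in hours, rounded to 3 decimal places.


Step 1: a^3 / mu = 1.057174e+22 / 3.986e14 = 2.652217e+07
Step 2: sqrt(2.652217e+07) = 5149.9675 s
Step 3: T = 2*pi * 5149.9675 = 32358.2 s
Step 4: T in hours = 32358.2 / 3600 = 8.988 hours

8.988


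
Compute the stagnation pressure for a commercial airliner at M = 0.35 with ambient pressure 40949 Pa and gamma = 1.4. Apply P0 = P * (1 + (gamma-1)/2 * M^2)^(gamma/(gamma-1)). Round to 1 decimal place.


Step 1: (gamma-1)/2 * M^2 = 0.2 * 0.1225 = 0.0245
Step 2: 1 + 0.0245 = 1.0245
Step 3: Exponent gamma/(gamma-1) = 3.5
Step 4: P0 = 40949 * 1.0245^3.5 = 44569.2 Pa

44569.2


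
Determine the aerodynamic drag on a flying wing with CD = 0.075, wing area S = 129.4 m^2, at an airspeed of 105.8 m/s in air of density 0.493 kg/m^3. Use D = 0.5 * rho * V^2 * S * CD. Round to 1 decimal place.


Step 1: Dynamic pressure q = 0.5 * 0.493 * 105.8^2 = 2759.2323 Pa
Step 2: Drag D = q * S * CD = 2759.2323 * 129.4 * 0.075
Step 3: D = 26778.3 N

26778.3


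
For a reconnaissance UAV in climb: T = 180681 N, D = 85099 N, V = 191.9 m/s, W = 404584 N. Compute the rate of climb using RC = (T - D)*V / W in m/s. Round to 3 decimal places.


Step 1: Excess thrust = T - D = 180681 - 85099 = 95582 N
Step 2: Excess power = 95582 * 191.9 = 18342185.8 W
Step 3: RC = 18342185.8 / 404584 = 45.336 m/s

45.336


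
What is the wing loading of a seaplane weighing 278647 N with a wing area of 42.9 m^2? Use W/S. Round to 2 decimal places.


Step 1: Wing loading = W / S = 278647 / 42.9
Step 2: Wing loading = 6495.27 N/m^2

6495.27


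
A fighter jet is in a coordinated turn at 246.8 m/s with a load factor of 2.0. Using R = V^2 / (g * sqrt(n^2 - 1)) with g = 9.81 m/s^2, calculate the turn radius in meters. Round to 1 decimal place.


Step 1: V^2 = 246.8^2 = 60910.24
Step 2: n^2 - 1 = 2.0^2 - 1 = 3.0
Step 3: sqrt(3.0) = 1.732051
Step 4: R = 60910.24 / (9.81 * 1.732051) = 3584.8 m

3584.8


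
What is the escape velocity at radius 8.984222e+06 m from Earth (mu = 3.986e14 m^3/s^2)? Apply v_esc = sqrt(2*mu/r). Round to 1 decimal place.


Step 1: 2*mu/r = 2 * 3.986e14 / 8.984222e+06 = 88733337.1771
Step 2: v_esc = sqrt(88733337.1771) = 9419.8 m/s

9419.8


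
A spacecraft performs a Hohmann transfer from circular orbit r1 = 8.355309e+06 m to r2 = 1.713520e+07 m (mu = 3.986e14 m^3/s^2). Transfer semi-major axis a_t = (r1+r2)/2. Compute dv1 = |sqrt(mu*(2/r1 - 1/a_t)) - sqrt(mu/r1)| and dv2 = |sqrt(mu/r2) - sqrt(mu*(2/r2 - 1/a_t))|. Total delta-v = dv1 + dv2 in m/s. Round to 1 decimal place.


Step 1: Transfer semi-major axis a_t = (8.355309e+06 + 1.713520e+07) / 2 = 1.274525e+07 m
Step 2: v1 (circular at r1) = sqrt(mu/r1) = 6906.97 m/s
Step 3: v_t1 = sqrt(mu*(2/r1 - 1/a_t)) = 8008.62 m/s
Step 4: dv1 = |8008.62 - 6906.97| = 1101.65 m/s
Step 5: v2 (circular at r2) = 4823.08 m/s, v_t2 = 3905.09 m/s
Step 6: dv2 = |4823.08 - 3905.09| = 917.99 m/s
Step 7: Total delta-v = 1101.65 + 917.99 = 2019.6 m/s

2019.6


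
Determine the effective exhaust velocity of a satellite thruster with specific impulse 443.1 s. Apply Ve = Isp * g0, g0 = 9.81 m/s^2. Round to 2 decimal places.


Step 1: Ve = Isp * g0 = 443.1 * 9.81
Step 2: Ve = 4346.81 m/s

4346.81


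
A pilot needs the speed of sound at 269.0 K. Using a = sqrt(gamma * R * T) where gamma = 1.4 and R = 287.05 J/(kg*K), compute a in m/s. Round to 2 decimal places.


Step 1: gamma * R * T = 1.4 * 287.05 * 269.0 = 108103.03
Step 2: a = sqrt(108103.03) = 328.79 m/s

328.79


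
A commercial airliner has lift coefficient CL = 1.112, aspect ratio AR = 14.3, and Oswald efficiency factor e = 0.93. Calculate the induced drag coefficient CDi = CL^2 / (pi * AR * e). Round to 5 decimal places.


Step 1: CL^2 = 1.112^2 = 1.236544
Step 2: pi * AR * e = 3.14159 * 14.3 * 0.93 = 41.780041
Step 3: CDi = 1.236544 / 41.780041 = 0.02960

0.02960


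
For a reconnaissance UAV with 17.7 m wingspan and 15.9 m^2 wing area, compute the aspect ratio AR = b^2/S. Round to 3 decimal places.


Step 1: b^2 = 17.7^2 = 313.29
Step 2: AR = 313.29 / 15.9 = 19.704

19.704


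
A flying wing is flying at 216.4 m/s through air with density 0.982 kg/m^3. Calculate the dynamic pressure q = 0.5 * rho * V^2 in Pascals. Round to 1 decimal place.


Step 1: V^2 = 216.4^2 = 46828.96
Step 2: q = 0.5 * 0.982 * 46828.96
Step 3: q = 22993.0 Pa

22993.0


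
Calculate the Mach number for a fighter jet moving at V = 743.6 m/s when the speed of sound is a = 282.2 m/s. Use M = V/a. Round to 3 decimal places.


Step 1: M = V / a = 743.6 / 282.2
Step 2: M = 2.635

2.635


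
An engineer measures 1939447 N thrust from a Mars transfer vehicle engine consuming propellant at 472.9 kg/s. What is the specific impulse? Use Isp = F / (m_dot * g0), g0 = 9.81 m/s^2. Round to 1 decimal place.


Step 1: m_dot * g0 = 472.9 * 9.81 = 4639.15
Step 2: Isp = 1939447 / 4639.15 = 418.1 s

418.1


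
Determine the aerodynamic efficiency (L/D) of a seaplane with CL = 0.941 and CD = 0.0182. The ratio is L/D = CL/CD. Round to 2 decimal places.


Step 1: L/D = CL / CD = 0.941 / 0.0182
Step 2: L/D = 51.70

51.70


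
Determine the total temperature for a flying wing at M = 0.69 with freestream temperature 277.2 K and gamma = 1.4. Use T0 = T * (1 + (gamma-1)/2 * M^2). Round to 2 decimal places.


Step 1: (gamma-1)/2 = 0.2
Step 2: M^2 = 0.4761
Step 3: 1 + 0.2 * 0.4761 = 1.09522
Step 4: T0 = 277.2 * 1.09522 = 303.59 K

303.59


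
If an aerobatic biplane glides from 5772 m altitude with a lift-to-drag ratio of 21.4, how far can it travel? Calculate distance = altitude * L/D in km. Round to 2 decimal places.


Step 1: Glide distance = altitude * L/D = 5772 * 21.4 = 123520.8 m
Step 2: Convert to km: 123520.8 / 1000 = 123.52 km

123.52


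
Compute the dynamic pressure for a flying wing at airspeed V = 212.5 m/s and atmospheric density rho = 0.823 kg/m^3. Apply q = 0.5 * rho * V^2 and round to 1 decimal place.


Step 1: V^2 = 212.5^2 = 45156.25
Step 2: q = 0.5 * 0.823 * 45156.25
Step 3: q = 18581.8 Pa

18581.8


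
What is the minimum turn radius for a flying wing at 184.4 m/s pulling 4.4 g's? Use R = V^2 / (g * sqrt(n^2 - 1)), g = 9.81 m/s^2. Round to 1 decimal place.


Step 1: V^2 = 184.4^2 = 34003.36
Step 2: n^2 - 1 = 4.4^2 - 1 = 18.36
Step 3: sqrt(18.36) = 4.284857
Step 4: R = 34003.36 / (9.81 * 4.284857) = 808.9 m

808.9


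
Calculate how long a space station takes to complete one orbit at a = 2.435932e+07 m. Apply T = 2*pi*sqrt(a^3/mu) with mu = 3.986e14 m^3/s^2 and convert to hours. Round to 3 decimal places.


Step 1: a^3 / mu = 1.445425e+22 / 3.986e14 = 3.626254e+07
Step 2: sqrt(3.626254e+07) = 6021.8384 s
Step 3: T = 2*pi * 6021.8384 = 37836.33 s
Step 4: T in hours = 37836.33 / 3600 = 10.510 hours

10.510


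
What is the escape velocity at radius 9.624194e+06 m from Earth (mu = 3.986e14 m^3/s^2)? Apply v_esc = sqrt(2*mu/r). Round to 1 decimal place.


Step 1: 2*mu/r = 2 * 3.986e14 / 9.624194e+06 = 82832910.4754
Step 2: v_esc = sqrt(82832910.4754) = 9101.3 m/s

9101.3


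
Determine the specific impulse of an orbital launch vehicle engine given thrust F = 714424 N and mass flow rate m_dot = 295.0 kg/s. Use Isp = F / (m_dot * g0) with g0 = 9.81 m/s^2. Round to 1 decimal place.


Step 1: m_dot * g0 = 295.0 * 9.81 = 2893.95
Step 2: Isp = 714424 / 2893.95 = 246.9 s

246.9


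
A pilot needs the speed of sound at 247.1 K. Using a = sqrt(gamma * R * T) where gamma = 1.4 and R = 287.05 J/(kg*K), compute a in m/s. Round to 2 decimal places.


Step 1: gamma * R * T = 1.4 * 287.05 * 247.1 = 99302.077
Step 2: a = sqrt(99302.077) = 315.12 m/s

315.12


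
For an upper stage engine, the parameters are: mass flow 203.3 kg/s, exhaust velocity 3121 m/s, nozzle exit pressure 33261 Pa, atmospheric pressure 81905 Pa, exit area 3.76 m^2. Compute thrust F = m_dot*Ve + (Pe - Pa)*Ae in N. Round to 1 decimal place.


Step 1: Momentum thrust = m_dot * Ve = 203.3 * 3121 = 634499.3 N
Step 2: Pressure thrust = (Pe - Pa) * Ae = (33261 - 81905) * 3.76 = -182901.44 N
Step 3: Total thrust F = 634499.3 + -182901.44 = 451597.9 N

451597.9


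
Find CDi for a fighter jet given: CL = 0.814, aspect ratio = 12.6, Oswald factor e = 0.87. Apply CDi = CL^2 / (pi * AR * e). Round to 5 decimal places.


Step 1: CL^2 = 0.814^2 = 0.662596
Step 2: pi * AR * e = 3.14159 * 12.6 * 0.87 = 34.438139
Step 3: CDi = 0.662596 / 34.438139 = 0.01924

0.01924


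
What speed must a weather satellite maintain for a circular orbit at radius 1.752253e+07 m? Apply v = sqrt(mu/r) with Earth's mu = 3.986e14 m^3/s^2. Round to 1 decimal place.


Step 1: mu / r = 3.986e14 / 1.752253e+07 = 22747856.6166
Step 2: v = sqrt(22747856.6166) = 4769.5 m/s

4769.5


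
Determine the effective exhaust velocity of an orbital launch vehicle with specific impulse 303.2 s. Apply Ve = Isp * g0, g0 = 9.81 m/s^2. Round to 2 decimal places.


Step 1: Ve = Isp * g0 = 303.2 * 9.81
Step 2: Ve = 2974.39 m/s

2974.39


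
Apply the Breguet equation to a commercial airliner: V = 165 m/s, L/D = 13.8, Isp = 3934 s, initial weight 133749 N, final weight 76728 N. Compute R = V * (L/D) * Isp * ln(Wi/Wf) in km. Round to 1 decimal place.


Step 1: Coefficient = V * (L/D) * Isp = 165 * 13.8 * 3934 = 8957718.0 m
Step 2: Wi/Wf = 133749 / 76728 = 1.743158
Step 3: ln(1.743158) = 0.555698
Step 4: R = 8957718.0 * 0.555698 = 4977787.8 m = 4977.8 km

4977.8


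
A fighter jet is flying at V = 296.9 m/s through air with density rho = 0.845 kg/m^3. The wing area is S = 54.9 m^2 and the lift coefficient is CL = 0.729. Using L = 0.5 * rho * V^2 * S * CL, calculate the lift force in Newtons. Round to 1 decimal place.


Step 1: Calculate dynamic pressure q = 0.5 * 0.845 * 296.9^2 = 0.5 * 0.845 * 88149.61 = 37243.2102 Pa
Step 2: Multiply by wing area and lift coefficient: L = 37243.2102 * 54.9 * 0.729
Step 3: L = 2044652.2414 * 0.729 = 1490551.5 N

1490551.5


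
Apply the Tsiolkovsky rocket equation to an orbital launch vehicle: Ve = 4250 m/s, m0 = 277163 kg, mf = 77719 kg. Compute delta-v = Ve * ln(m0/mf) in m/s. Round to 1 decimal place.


Step 1: Mass ratio m0/mf = 277163 / 77719 = 3.566219
Step 2: ln(3.566219) = 1.271506
Step 3: delta-v = 4250 * 1.271506 = 5403.9 m/s

5403.9


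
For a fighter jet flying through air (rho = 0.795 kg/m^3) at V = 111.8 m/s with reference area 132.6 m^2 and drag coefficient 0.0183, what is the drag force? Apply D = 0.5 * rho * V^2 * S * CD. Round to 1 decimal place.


Step 1: Dynamic pressure q = 0.5 * 0.795 * 111.8^2 = 4968.4479 Pa
Step 2: Drag D = q * S * CD = 4968.4479 * 132.6 * 0.0183
Step 3: D = 12056.3 N

12056.3


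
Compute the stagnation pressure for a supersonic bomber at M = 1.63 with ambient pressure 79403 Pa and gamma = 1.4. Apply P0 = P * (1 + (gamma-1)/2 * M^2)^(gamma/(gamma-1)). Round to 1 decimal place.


Step 1: (gamma-1)/2 * M^2 = 0.2 * 2.6569 = 0.53138
Step 2: 1 + 0.53138 = 1.53138
Step 3: Exponent gamma/(gamma-1) = 3.5
Step 4: P0 = 79403 * 1.53138^3.5 = 352880.2 Pa

352880.2


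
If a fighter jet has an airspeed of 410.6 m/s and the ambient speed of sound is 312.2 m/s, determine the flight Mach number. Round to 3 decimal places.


Step 1: M = V / a = 410.6 / 312.2
Step 2: M = 1.315

1.315


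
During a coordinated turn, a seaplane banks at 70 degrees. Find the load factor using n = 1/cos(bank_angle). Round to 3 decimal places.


Step 1: Convert 70 degrees to radians = 1.22173
Step 2: cos(70 deg) = 0.34202
Step 3: n = 1 / 0.34202 = 2.924

2.924


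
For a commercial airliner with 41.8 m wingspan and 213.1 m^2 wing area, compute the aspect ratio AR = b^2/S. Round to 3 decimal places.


Step 1: b^2 = 41.8^2 = 1747.24
Step 2: AR = 1747.24 / 213.1 = 8.199

8.199


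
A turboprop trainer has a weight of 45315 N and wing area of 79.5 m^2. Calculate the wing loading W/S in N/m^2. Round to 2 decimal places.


Step 1: Wing loading = W / S = 45315 / 79.5
Step 2: Wing loading = 570.00 N/m^2

570.00


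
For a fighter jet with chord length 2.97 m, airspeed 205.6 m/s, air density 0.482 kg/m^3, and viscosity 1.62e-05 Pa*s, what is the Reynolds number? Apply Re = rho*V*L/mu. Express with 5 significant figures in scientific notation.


Step 1: Numerator = rho * V * L = 0.482 * 205.6 * 2.97 = 294.324624
Step 2: Re = 294.324624 / 1.62e-05
Step 3: Re = 1.8168e+07

1.8168e+07


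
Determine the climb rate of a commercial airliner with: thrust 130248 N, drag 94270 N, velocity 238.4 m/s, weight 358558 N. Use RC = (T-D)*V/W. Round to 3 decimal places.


Step 1: Excess thrust = T - D = 130248 - 94270 = 35978 N
Step 2: Excess power = 35978 * 238.4 = 8577155.2 W
Step 3: RC = 8577155.2 / 358558 = 23.921 m/s

23.921


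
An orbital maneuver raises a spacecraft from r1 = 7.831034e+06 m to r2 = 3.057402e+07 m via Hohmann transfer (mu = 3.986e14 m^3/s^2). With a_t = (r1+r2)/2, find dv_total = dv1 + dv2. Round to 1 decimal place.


Step 1: Transfer semi-major axis a_t = (7.831034e+06 + 3.057402e+07) / 2 = 1.920253e+07 m
Step 2: v1 (circular at r1) = sqrt(mu/r1) = 7134.43 m/s
Step 3: v_t1 = sqrt(mu*(2/r1 - 1/a_t)) = 9002.36 m/s
Step 4: dv1 = |9002.36 - 7134.43| = 1867.93 m/s
Step 5: v2 (circular at r2) = 3610.71 m/s, v_t2 = 2305.81 m/s
Step 6: dv2 = |3610.71 - 2305.81| = 1304.9 m/s
Step 7: Total delta-v = 1867.93 + 1304.9 = 3172.8 m/s

3172.8


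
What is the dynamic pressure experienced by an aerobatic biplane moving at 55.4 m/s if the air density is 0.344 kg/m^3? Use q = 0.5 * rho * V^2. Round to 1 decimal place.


Step 1: V^2 = 55.4^2 = 3069.16
Step 2: q = 0.5 * 0.344 * 3069.16
Step 3: q = 527.9 Pa

527.9


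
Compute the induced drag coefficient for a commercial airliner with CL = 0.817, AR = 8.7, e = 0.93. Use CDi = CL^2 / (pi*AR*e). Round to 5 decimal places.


Step 1: CL^2 = 0.817^2 = 0.667489
Step 2: pi * AR * e = 3.14159 * 8.7 * 0.93 = 25.418626
Step 3: CDi = 0.667489 / 25.418626 = 0.02626

0.02626


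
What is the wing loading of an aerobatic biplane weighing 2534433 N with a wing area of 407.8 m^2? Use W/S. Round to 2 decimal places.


Step 1: Wing loading = W / S = 2534433 / 407.8
Step 2: Wing loading = 6214.89 N/m^2

6214.89


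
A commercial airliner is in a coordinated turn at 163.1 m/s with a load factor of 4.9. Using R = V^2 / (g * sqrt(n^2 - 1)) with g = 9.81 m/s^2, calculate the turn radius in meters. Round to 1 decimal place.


Step 1: V^2 = 163.1^2 = 26601.61
Step 2: n^2 - 1 = 4.9^2 - 1 = 23.01
Step 3: sqrt(23.01) = 4.796874
Step 4: R = 26601.61 / (9.81 * 4.796874) = 565.3 m

565.3


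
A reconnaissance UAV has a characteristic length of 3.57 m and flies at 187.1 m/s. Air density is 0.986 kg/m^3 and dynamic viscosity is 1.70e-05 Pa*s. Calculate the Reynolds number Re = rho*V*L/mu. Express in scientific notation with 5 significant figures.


Step 1: Numerator = rho * V * L = 0.986 * 187.1 * 3.57 = 658.595742
Step 2: Re = 658.595742 / 1.70e-05
Step 3: Re = 3.8741e+07

3.8741e+07


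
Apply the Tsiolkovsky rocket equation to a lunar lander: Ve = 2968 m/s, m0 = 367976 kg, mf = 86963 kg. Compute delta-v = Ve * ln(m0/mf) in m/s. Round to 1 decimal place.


Step 1: Mass ratio m0/mf = 367976 / 86963 = 4.231409
Step 2: ln(4.231409) = 1.442535
Step 3: delta-v = 2968 * 1.442535 = 4281.4 m/s

4281.4


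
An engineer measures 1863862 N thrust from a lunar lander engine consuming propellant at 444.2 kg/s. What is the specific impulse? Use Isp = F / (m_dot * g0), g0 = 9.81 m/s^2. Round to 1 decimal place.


Step 1: m_dot * g0 = 444.2 * 9.81 = 4357.6
Step 2: Isp = 1863862 / 4357.6 = 427.7 s

427.7


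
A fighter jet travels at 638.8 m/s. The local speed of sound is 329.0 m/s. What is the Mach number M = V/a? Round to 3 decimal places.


Step 1: M = V / a = 638.8 / 329.0
Step 2: M = 1.942

1.942


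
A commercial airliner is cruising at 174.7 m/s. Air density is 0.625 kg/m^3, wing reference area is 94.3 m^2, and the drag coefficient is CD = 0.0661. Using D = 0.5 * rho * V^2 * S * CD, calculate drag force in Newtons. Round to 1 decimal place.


Step 1: Dynamic pressure q = 0.5 * 0.625 * 174.7^2 = 9537.5281 Pa
Step 2: Drag D = q * S * CD = 9537.5281 * 94.3 * 0.0661
Step 3: D = 59449.6 N

59449.6


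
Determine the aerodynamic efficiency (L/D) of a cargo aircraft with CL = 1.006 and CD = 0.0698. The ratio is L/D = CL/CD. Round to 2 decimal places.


Step 1: L/D = CL / CD = 1.006 / 0.0698
Step 2: L/D = 14.41

14.41


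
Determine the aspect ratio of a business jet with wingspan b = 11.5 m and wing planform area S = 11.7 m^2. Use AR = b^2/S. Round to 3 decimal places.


Step 1: b^2 = 11.5^2 = 132.25
Step 2: AR = 132.25 / 11.7 = 11.303

11.303


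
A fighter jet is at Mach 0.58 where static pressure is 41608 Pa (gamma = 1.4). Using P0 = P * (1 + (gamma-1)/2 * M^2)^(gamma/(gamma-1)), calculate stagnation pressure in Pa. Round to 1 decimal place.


Step 1: (gamma-1)/2 * M^2 = 0.2 * 0.3364 = 0.06728
Step 2: 1 + 0.06728 = 1.06728
Step 3: Exponent gamma/(gamma-1) = 3.5
Step 4: P0 = 41608 * 1.06728^3.5 = 52257.8 Pa

52257.8


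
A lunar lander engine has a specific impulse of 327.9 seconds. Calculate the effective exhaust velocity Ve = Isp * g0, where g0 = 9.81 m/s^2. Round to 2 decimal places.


Step 1: Ve = Isp * g0 = 327.9 * 9.81
Step 2: Ve = 3216.70 m/s

3216.70


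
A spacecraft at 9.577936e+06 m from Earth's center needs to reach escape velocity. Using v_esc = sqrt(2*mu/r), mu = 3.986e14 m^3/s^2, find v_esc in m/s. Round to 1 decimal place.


Step 1: 2*mu/r = 2 * 3.986e14 / 9.577936e+06 = 83232963.7617
Step 2: v_esc = sqrt(83232963.7617) = 9123.2 m/s

9123.2


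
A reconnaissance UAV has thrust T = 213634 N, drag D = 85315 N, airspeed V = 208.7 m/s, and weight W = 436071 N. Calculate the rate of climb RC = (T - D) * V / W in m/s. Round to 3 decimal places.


Step 1: Excess thrust = T - D = 213634 - 85315 = 128319 N
Step 2: Excess power = 128319 * 208.7 = 26780175.3 W
Step 3: RC = 26780175.3 / 436071 = 61.412 m/s

61.412


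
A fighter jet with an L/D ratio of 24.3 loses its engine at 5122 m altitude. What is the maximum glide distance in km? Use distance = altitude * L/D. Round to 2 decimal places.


Step 1: Glide distance = altitude * L/D = 5122 * 24.3 = 124464.6 m
Step 2: Convert to km: 124464.6 / 1000 = 124.46 km

124.46


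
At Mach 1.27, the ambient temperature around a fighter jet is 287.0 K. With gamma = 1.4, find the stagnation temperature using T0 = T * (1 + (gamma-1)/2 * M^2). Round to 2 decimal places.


Step 1: (gamma-1)/2 = 0.2
Step 2: M^2 = 1.6129
Step 3: 1 + 0.2 * 1.6129 = 1.32258
Step 4: T0 = 287.0 * 1.32258 = 379.58 K

379.58


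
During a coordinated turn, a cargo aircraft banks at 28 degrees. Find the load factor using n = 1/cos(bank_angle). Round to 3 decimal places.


Step 1: Convert 28 degrees to radians = 0.488692
Step 2: cos(28 deg) = 0.882948
Step 3: n = 1 / 0.882948 = 1.133

1.133


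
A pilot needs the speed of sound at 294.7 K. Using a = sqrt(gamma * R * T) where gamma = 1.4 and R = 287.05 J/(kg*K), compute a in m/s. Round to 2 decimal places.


Step 1: gamma * R * T = 1.4 * 287.05 * 294.7 = 118431.089
Step 2: a = sqrt(118431.089) = 344.14 m/s

344.14


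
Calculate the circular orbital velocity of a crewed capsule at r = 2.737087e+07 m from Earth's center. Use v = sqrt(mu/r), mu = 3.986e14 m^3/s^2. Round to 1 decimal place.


Step 1: mu / r = 3.986e14 / 2.737087e+07 = 14562927.6673
Step 2: v = sqrt(14562927.6673) = 3816.1 m/s

3816.1


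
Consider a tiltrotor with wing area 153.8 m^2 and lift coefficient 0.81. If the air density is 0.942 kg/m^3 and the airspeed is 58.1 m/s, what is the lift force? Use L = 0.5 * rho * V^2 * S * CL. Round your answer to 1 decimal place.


Step 1: Calculate dynamic pressure q = 0.5 * 0.942 * 58.1^2 = 0.5 * 0.942 * 3375.61 = 1589.9123 Pa
Step 2: Multiply by wing area and lift coefficient: L = 1589.9123 * 153.8 * 0.81
Step 3: L = 244528.5133 * 0.81 = 198068.1 N

198068.1


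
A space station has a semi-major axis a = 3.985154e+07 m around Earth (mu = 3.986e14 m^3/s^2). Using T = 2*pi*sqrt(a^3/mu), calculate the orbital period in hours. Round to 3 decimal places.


Step 1: a^3 / mu = 6.329003e+22 / 3.986e14 = 1.587808e+08
Step 2: sqrt(1.587808e+08) = 12600.826 s
Step 3: T = 2*pi * 12600.826 = 79173.33 s
Step 4: T in hours = 79173.33 / 3600 = 21.993 hours

21.993


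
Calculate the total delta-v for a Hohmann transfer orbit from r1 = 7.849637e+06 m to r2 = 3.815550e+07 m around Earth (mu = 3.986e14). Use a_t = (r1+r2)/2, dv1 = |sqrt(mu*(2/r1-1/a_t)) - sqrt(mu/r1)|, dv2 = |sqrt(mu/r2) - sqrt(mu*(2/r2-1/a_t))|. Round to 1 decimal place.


Step 1: Transfer semi-major axis a_t = (7.849637e+06 + 3.815550e+07) / 2 = 2.300257e+07 m
Step 2: v1 (circular at r1) = sqrt(mu/r1) = 7125.97 m/s
Step 3: v_t1 = sqrt(mu*(2/r1 - 1/a_t)) = 9177.71 m/s
Step 4: dv1 = |9177.71 - 7125.97| = 2051.74 m/s
Step 5: v2 (circular at r2) = 3232.14 m/s, v_t2 = 1888.11 m/s
Step 6: dv2 = |3232.14 - 1888.11| = 1344.03 m/s
Step 7: Total delta-v = 2051.74 + 1344.03 = 3395.8 m/s

3395.8


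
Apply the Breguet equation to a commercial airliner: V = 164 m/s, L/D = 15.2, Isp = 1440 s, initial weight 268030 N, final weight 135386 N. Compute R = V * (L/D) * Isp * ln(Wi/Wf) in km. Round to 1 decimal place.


Step 1: Coefficient = V * (L/D) * Isp = 164 * 15.2 * 1440 = 3589632.0 m
Step 2: Wi/Wf = 268030 / 135386 = 1.979747
Step 3: ln(1.979747) = 0.682969
Step 4: R = 3589632.0 * 0.682969 = 2451607.2 m = 2451.6 km

2451.6


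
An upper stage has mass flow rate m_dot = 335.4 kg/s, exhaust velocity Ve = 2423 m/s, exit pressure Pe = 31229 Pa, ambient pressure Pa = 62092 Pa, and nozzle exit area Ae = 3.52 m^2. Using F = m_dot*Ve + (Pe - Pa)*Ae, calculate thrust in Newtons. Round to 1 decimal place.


Step 1: Momentum thrust = m_dot * Ve = 335.4 * 2423 = 812674.2 N
Step 2: Pressure thrust = (Pe - Pa) * Ae = (31229 - 62092) * 3.52 = -108637.76 N
Step 3: Total thrust F = 812674.2 + -108637.76 = 704036.4 N

704036.4


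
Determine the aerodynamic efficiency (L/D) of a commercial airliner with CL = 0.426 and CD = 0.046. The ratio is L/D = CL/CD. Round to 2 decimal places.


Step 1: L/D = CL / CD = 0.426 / 0.046
Step 2: L/D = 9.26

9.26


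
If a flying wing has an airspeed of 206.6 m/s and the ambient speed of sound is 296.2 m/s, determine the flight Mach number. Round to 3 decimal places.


Step 1: M = V / a = 206.6 / 296.2
Step 2: M = 0.698

0.698


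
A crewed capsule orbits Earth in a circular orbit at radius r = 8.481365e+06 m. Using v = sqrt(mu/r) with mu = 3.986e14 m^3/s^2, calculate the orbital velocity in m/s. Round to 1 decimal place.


Step 1: mu / r = 3.986e14 / 8.481365e+06 = 46997151.9915
Step 2: v = sqrt(46997151.9915) = 6855.4 m/s

6855.4


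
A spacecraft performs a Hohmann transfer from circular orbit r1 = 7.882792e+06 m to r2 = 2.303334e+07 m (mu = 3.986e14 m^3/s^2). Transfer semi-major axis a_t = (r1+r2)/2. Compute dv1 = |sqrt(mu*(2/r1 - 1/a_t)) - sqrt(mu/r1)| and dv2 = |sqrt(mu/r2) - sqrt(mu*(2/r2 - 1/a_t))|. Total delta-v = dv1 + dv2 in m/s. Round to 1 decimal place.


Step 1: Transfer semi-major axis a_t = (7.882792e+06 + 2.303334e+07) / 2 = 1.545807e+07 m
Step 2: v1 (circular at r1) = sqrt(mu/r1) = 7110.97 m/s
Step 3: v_t1 = sqrt(mu*(2/r1 - 1/a_t)) = 8680.2 m/s
Step 4: dv1 = |8680.2 - 7110.97| = 1569.23 m/s
Step 5: v2 (circular at r2) = 4159.97 m/s, v_t2 = 2970.66 m/s
Step 6: dv2 = |4159.97 - 2970.66| = 1189.31 m/s
Step 7: Total delta-v = 1569.23 + 1189.31 = 2758.5 m/s

2758.5


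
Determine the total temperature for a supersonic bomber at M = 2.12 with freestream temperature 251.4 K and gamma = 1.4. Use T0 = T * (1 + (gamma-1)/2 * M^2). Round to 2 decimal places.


Step 1: (gamma-1)/2 = 0.2
Step 2: M^2 = 4.4944
Step 3: 1 + 0.2 * 4.4944 = 1.89888
Step 4: T0 = 251.4 * 1.89888 = 477.38 K

477.38


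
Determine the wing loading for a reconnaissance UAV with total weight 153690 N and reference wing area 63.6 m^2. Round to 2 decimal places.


Step 1: Wing loading = W / S = 153690 / 63.6
Step 2: Wing loading = 2416.51 N/m^2

2416.51


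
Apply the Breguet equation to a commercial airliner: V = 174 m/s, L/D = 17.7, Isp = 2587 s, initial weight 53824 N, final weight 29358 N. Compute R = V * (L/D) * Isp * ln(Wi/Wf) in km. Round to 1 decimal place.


Step 1: Coefficient = V * (L/D) * Isp = 174 * 17.7 * 2587 = 7967442.6 m
Step 2: Wi/Wf = 53824 / 29358 = 1.833367
Step 3: ln(1.833367) = 0.606154
Step 4: R = 7967442.6 * 0.606154 = 4829500.3 m = 4829.5 km

4829.5


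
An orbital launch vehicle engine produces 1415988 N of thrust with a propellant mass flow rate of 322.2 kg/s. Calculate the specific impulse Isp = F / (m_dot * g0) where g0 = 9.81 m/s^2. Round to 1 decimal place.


Step 1: m_dot * g0 = 322.2 * 9.81 = 3160.78
Step 2: Isp = 1415988 / 3160.78 = 448.0 s

448.0


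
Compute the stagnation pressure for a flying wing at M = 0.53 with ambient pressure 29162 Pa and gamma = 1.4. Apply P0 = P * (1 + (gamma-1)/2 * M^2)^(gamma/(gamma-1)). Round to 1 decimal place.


Step 1: (gamma-1)/2 * M^2 = 0.2 * 0.2809 = 0.05618
Step 2: 1 + 0.05618 = 1.05618
Step 3: Exponent gamma/(gamma-1) = 3.5
Step 4: P0 = 29162 * 1.05618^3.5 = 35310.2 Pa

35310.2


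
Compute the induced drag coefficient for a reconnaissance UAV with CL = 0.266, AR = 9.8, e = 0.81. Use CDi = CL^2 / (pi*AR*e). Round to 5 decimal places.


Step 1: CL^2 = 0.266^2 = 0.070756
Step 2: pi * AR * e = 3.14159 * 9.8 * 0.81 = 24.937962
Step 3: CDi = 0.070756 / 24.937962 = 0.00284

0.00284


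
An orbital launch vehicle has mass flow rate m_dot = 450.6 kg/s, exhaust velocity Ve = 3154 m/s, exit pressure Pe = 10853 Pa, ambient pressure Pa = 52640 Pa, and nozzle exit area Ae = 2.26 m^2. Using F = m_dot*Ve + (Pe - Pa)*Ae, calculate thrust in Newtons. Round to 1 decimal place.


Step 1: Momentum thrust = m_dot * Ve = 450.6 * 3154 = 1421192.4 N
Step 2: Pressure thrust = (Pe - Pa) * Ae = (10853 - 52640) * 2.26 = -94438.62 N
Step 3: Total thrust F = 1421192.4 + -94438.62 = 1326753.8 N

1326753.8


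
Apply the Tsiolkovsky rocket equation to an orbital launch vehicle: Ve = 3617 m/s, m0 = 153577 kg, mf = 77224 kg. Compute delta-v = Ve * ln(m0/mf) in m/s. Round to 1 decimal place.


Step 1: Mass ratio m0/mf = 153577 / 77224 = 1.988721
Step 2: ln(1.988721) = 0.687492
Step 3: delta-v = 3617 * 0.687492 = 2486.7 m/s

2486.7


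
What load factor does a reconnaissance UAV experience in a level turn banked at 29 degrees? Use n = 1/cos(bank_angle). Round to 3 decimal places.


Step 1: Convert 29 degrees to radians = 0.506145
Step 2: cos(29 deg) = 0.87462
Step 3: n = 1 / 0.87462 = 1.143

1.143


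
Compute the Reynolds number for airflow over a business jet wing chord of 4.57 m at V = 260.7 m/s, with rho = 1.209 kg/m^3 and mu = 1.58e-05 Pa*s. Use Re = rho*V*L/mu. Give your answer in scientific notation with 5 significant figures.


Step 1: Numerator = rho * V * L = 1.209 * 260.7 * 4.57 = 1440.401391
Step 2: Re = 1440.401391 / 1.58e-05
Step 3: Re = 9.1165e+07

9.1165e+07


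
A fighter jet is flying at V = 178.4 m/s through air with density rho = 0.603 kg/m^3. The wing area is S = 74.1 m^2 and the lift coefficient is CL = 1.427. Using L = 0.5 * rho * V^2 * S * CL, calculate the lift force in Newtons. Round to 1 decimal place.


Step 1: Calculate dynamic pressure q = 0.5 * 0.603 * 178.4^2 = 0.5 * 0.603 * 31826.56 = 9595.7078 Pa
Step 2: Multiply by wing area and lift coefficient: L = 9595.7078 * 74.1 * 1.427
Step 3: L = 711041.9509 * 1.427 = 1014656.9 N

1014656.9


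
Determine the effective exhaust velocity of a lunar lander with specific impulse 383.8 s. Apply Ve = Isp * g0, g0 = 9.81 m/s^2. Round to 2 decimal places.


Step 1: Ve = Isp * g0 = 383.8 * 9.81
Step 2: Ve = 3765.08 m/s

3765.08


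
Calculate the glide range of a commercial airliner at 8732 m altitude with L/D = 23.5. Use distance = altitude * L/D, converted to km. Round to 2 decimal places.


Step 1: Glide distance = altitude * L/D = 8732 * 23.5 = 205202.0 m
Step 2: Convert to km: 205202.0 / 1000 = 205.20 km

205.20


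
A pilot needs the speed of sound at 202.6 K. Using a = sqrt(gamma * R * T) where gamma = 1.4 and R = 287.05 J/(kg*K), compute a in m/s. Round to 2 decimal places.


Step 1: gamma * R * T = 1.4 * 287.05 * 202.6 = 81418.862
Step 2: a = sqrt(81418.862) = 285.34 m/s

285.34


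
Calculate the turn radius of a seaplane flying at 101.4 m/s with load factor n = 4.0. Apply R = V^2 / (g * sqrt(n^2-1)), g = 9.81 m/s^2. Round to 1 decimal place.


Step 1: V^2 = 101.4^2 = 10281.96
Step 2: n^2 - 1 = 4.0^2 - 1 = 15.0
Step 3: sqrt(15.0) = 3.872983
Step 4: R = 10281.96 / (9.81 * 3.872983) = 270.6 m

270.6


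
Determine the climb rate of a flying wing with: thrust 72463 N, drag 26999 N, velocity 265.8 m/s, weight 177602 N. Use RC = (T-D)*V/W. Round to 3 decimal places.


Step 1: Excess thrust = T - D = 72463 - 26999 = 45464 N
Step 2: Excess power = 45464 * 265.8 = 12084331.2 W
Step 3: RC = 12084331.2 / 177602 = 68.042 m/s

68.042


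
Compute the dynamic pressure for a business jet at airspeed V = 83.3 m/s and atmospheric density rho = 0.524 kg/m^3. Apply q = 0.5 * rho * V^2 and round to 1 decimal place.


Step 1: V^2 = 83.3^2 = 6938.89
Step 2: q = 0.5 * 0.524 * 6938.89
Step 3: q = 1818.0 Pa

1818.0


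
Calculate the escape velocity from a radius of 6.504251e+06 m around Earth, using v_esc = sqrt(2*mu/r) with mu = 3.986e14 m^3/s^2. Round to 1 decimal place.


Step 1: 2*mu/r = 2 * 3.986e14 / 6.504251e+06 = 122565995.685
Step 2: v_esc = sqrt(122565995.685) = 11071.0 m/s

11071.0


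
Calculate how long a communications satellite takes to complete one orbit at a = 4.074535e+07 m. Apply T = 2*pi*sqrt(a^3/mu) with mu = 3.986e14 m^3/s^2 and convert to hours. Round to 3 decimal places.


Step 1: a^3 / mu = 6.764476e+22 / 3.986e14 = 1.697059e+08
Step 2: sqrt(1.697059e+08) = 13027.1205 s
Step 3: T = 2*pi * 13027.1205 = 81851.81 s
Step 4: T in hours = 81851.81 / 3600 = 22.737 hours

22.737


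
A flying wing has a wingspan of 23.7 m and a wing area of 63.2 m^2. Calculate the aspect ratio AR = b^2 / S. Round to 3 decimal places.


Step 1: b^2 = 23.7^2 = 561.69
Step 2: AR = 561.69 / 63.2 = 8.888

8.888


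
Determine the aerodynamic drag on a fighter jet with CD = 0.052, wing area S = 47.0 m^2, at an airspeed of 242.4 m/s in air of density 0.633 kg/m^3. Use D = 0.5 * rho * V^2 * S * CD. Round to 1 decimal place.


Step 1: Dynamic pressure q = 0.5 * 0.633 * 242.4^2 = 18596.831 Pa
Step 2: Drag D = q * S * CD = 18596.831 * 47.0 * 0.052
Step 3: D = 45450.7 N

45450.7


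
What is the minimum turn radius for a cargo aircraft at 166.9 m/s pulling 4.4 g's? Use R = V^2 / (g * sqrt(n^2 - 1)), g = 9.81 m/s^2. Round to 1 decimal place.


Step 1: V^2 = 166.9^2 = 27855.61
Step 2: n^2 - 1 = 4.4^2 - 1 = 18.36
Step 3: sqrt(18.36) = 4.284857
Step 4: R = 27855.61 / (9.81 * 4.284857) = 662.7 m

662.7


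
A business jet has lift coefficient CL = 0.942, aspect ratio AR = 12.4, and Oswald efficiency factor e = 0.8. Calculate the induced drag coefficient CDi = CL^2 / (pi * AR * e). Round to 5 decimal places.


Step 1: CL^2 = 0.942^2 = 0.887364
Step 2: pi * AR * e = 3.14159 * 12.4 * 0.8 = 31.164599
Step 3: CDi = 0.887364 / 31.164599 = 0.02847

0.02847


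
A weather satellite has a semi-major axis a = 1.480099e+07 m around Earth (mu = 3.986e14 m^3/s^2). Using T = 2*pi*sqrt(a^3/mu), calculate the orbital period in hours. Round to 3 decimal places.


Step 1: a^3 / mu = 3.242443e+21 / 3.986e14 = 8.134578e+06
Step 2: sqrt(8.134578e+06) = 2852.1181 s
Step 3: T = 2*pi * 2852.1181 = 17920.39 s
Step 4: T in hours = 17920.39 / 3600 = 4.978 hours

4.978


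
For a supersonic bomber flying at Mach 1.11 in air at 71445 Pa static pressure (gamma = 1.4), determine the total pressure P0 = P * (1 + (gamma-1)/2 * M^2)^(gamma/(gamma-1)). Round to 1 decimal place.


Step 1: (gamma-1)/2 * M^2 = 0.2 * 1.2321 = 0.24642
Step 2: 1 + 0.24642 = 1.24642
Step 3: Exponent gamma/(gamma-1) = 3.5
Step 4: P0 = 71445 * 1.24642^3.5 = 154453.3 Pa

154453.3


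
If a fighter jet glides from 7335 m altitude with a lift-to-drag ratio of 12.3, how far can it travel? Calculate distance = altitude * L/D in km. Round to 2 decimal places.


Step 1: Glide distance = altitude * L/D = 7335 * 12.3 = 90220.5 m
Step 2: Convert to km: 90220.5 / 1000 = 90.22 km

90.22


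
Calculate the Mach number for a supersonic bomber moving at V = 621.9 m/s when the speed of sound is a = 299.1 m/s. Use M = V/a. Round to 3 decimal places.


Step 1: M = V / a = 621.9 / 299.1
Step 2: M = 2.079

2.079


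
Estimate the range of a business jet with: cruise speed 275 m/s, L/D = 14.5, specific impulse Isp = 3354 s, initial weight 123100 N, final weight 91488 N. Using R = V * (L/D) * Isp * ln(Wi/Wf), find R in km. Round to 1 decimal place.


Step 1: Coefficient = V * (L/D) * Isp = 275 * 14.5 * 3354 = 13374075.0 m
Step 2: Wi/Wf = 123100 / 91488 = 1.345532
Step 3: ln(1.345532) = 0.296789
Step 4: R = 13374075.0 * 0.296789 = 3969281.2 m = 3969.3 km

3969.3


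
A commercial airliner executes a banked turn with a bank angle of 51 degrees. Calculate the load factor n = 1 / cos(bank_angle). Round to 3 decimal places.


Step 1: Convert 51 degrees to radians = 0.890118
Step 2: cos(51 deg) = 0.62932
Step 3: n = 1 / 0.62932 = 1.589

1.589


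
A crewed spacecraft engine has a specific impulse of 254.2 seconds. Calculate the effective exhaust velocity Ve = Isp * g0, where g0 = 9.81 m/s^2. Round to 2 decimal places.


Step 1: Ve = Isp * g0 = 254.2 * 9.81
Step 2: Ve = 2493.70 m/s

2493.70


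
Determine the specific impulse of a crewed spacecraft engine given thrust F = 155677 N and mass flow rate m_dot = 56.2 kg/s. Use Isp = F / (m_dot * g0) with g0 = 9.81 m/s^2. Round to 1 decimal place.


Step 1: m_dot * g0 = 56.2 * 9.81 = 551.32
Step 2: Isp = 155677 / 551.32 = 282.4 s

282.4


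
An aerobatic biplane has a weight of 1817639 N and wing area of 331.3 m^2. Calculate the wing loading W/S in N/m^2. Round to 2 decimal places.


Step 1: Wing loading = W / S = 1817639 / 331.3
Step 2: Wing loading = 5486.38 N/m^2

5486.38


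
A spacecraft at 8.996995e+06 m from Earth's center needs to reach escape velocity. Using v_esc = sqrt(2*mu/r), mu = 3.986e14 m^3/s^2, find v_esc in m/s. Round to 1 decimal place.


Step 1: 2*mu/r = 2 * 3.986e14 / 8.996995e+06 = 88607362.7917
Step 2: v_esc = sqrt(88607362.7917) = 9413.1 m/s

9413.1


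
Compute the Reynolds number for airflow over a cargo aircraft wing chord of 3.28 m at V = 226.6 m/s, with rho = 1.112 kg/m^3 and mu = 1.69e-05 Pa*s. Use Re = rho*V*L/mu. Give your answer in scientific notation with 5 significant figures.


Step 1: Numerator = rho * V * L = 1.112 * 226.6 * 3.28 = 826.491776
Step 2: Re = 826.491776 / 1.69e-05
Step 3: Re = 4.8905e+07

4.8905e+07


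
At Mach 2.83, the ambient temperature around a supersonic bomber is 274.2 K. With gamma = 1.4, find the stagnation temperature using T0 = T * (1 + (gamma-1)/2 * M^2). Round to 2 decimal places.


Step 1: (gamma-1)/2 = 0.2
Step 2: M^2 = 8.0089
Step 3: 1 + 0.2 * 8.0089 = 2.60178
Step 4: T0 = 274.2 * 2.60178 = 713.41 K

713.41


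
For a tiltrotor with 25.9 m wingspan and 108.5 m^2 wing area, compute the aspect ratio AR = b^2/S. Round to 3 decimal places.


Step 1: b^2 = 25.9^2 = 670.81
Step 2: AR = 670.81 / 108.5 = 6.183

6.183


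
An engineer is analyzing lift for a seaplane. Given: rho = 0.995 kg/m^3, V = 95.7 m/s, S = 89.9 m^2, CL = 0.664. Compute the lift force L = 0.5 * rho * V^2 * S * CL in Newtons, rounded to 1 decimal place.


Step 1: Calculate dynamic pressure q = 0.5 * 0.995 * 95.7^2 = 0.5 * 0.995 * 9158.49 = 4556.3488 Pa
Step 2: Multiply by wing area and lift coefficient: L = 4556.3488 * 89.9 * 0.664
Step 3: L = 409615.7549 * 0.664 = 271984.9 N

271984.9


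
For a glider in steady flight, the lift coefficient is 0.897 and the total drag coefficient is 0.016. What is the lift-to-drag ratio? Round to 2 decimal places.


Step 1: L/D = CL / CD = 0.897 / 0.016
Step 2: L/D = 56.06

56.06


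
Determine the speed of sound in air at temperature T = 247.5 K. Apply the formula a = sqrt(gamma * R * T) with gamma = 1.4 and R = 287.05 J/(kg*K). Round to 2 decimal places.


Step 1: gamma * R * T = 1.4 * 287.05 * 247.5 = 99462.825
Step 2: a = sqrt(99462.825) = 315.38 m/s

315.38


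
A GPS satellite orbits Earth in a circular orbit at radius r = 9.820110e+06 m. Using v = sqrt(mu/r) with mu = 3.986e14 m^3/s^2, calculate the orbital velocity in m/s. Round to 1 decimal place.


Step 1: mu / r = 3.986e14 / 9.820110e+06 = 40590176.6884
Step 2: v = sqrt(40590176.6884) = 6371.0 m/s

6371.0


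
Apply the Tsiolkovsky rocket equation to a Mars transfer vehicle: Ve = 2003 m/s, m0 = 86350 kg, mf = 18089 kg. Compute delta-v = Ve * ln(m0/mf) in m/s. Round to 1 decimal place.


Step 1: Mass ratio m0/mf = 86350 / 18089 = 4.773619
Step 2: ln(4.773619) = 1.563105
Step 3: delta-v = 2003 * 1.563105 = 3130.9 m/s

3130.9
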